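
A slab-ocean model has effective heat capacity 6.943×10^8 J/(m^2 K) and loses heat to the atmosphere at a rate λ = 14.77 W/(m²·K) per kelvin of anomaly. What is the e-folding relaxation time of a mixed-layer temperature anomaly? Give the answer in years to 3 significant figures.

Areal heat capacity C = 6.943×10^8 J/(m^2 K) (given).
Relaxation time τ = C / λ = 6.94×10^8 / 14.77 = 4.70×10^7 s.
In years: 4.70×10^7 s / (3.156×10^7 s/year) = 1.49 years.

1.49 years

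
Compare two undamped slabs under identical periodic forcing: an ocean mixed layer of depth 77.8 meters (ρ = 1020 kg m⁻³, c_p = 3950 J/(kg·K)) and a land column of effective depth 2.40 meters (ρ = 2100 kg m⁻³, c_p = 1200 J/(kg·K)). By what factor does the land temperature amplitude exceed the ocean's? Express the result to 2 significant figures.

52

C_ocean = 1020 × 3950 × 77.8 = 3.13×10^8 J/(m²·K).
C_land = 2100 × 1200 × 2.40 = 6.05×10^6 J/(m²·K).
Undamped amplitude ∝ 1/C, so A_land/A_ocean = C_ocean/C_land = 51.8.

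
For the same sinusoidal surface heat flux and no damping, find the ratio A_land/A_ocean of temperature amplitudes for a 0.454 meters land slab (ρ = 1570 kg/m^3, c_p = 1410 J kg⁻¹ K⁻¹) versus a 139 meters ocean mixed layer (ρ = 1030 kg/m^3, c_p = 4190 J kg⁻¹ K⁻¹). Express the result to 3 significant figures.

C_ocean = 1030 × 4190 × 139 = 6.00×10^8 J/(m²·K).
C_land = 1570 × 1410 × 0.454 = 1.01×10^6 J/(m²·K).
Undamped amplitude ∝ 1/C, so A_land/A_ocean = C_ocean/C_land = 597.

597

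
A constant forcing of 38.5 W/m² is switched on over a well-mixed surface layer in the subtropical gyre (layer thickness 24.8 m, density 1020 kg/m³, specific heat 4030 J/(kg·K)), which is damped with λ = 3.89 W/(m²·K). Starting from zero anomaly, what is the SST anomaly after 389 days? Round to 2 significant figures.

Areal heat capacity C = ρ c_p D = 1020 × 4030 × 24.8 = 1.02×10^8 J m⁻² K⁻¹.
τ = C / λ = 1.02×10^8 / 3.89 = 2.62×10^7 s.
Equilibrium anomaly ΔT_eq = F / λ = 38.5 / 3.89 = 9.90 K.
t = 389 days = 3.36×10^7 s, so t/τ = 1.28.
ΔT(t) = ΔT_eq (1 − e^(−t/τ)) = 9.90 × (1 − e^−1.28) = 7.15 K.

7.2 K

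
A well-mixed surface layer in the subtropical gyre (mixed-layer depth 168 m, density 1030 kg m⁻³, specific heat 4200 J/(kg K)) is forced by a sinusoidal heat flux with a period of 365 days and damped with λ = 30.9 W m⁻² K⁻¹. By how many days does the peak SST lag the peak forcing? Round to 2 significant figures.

Areal heat capacity C = ρ c_p D = 1030 × 4200 × 168 = 7.27×10^8 J/(m²·K).
ω = 2π / 3.15×10^7 s = 1.99×10^-7 s⁻¹.
Phase lag φ = arctan(Cω/λ) = arctan(145/30.9) = 1.36 rad.
Time lag = φ / ω = 1.36 / 1.99×10^-7 = 6.83×10^6 s = 79.0 days.

79 days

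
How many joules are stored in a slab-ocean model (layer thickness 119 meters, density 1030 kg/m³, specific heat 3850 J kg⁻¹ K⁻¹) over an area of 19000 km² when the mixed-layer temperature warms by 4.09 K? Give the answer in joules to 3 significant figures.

3.67×10^19 J

Areal heat capacity C = ρ c_p D = 1030 × 3850 × 119 = 4.72×10^8 J/(m²·K).
Heat per unit area: q = C ΔT = 4.72×10^8 × 4.09 = 1.93×10^9 J/m².
Total heat: Q = q × A = 1.93×10^9 × (19000 × 10⁶ m²) = 3.67×10^19 J.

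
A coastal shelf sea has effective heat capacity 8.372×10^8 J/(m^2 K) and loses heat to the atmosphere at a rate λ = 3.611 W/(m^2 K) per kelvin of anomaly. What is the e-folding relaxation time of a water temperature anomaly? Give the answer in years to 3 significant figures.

Areal heat capacity C = 8.372×10^8 J/(m^2 K) (given).
Relaxation time τ = C / λ = 8.37×10^8 / 3.611 = 2.32×10^8 s.
In years: 2.32×10^8 s / (3.156×10^7 s/year) = 7.35 years.

7.35 years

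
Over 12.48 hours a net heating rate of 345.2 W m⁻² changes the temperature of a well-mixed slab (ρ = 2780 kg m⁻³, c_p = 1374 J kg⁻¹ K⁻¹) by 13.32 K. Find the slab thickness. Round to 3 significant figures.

0.305 m

Heat input Q = F Δt = 345.2 × 44900 s = 1.55×10^7 J/m².
Required areal heat capacity C = Q / ΔT = 1.16×10^6 J/(m²·K).
Depth D = C / (ρ c_p) = 1.16×10^6 / (2780 × 1374) = 0.305 m.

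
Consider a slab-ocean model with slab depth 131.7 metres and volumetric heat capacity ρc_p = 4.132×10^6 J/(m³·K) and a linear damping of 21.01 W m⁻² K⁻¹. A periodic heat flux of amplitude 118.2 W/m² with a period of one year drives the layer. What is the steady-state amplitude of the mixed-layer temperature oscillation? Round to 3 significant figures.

1.07 K

Areal heat capacity C = ρc_p × D = 4.132×10^6 × 131.7 = 5.44×10^8 J/(m²·K).
Angular frequency ω = 2π / T = 2π / 3.15×10^7 s = 1.99×10^-7 s⁻¹.
√((Cω)² + λ²) = √((108)² + 21.01²) = 110 W/(m²·K).
Amplitude A = F₀ / √((Cω)²+λ²) = 118.2 / 110 = 1.07 K.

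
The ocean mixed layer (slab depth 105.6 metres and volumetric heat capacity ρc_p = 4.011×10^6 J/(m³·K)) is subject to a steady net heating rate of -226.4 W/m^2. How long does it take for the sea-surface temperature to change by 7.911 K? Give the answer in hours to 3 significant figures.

Areal heat capacity C = ρc_p × D = 4.011×10^6 × 105.6 = 4.24×10^8 J m⁻² K⁻¹.
Time required: Δt = C ΔT / F = 4.24×10^8 × -7.911 / -226.4 = 1.48×10^7 s.
In hours: 1.48×10^7 s / (3600 s/hour) = 4110 hours.

4110 hours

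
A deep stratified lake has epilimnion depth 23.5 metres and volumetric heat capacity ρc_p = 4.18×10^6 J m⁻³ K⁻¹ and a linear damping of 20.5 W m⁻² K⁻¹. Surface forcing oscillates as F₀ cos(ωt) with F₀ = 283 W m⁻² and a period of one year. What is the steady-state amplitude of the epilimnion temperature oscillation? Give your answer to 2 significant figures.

Areal heat capacity C = ρc_p × D = 4.18×10^6 × 23.5 = 9.82×10^7 J/(m²·K).
Angular frequency ω = 2π / T = 2π / 3.15×10^7 s = 1.99×10^-7 s⁻¹.
√((Cω)² + λ²) = √((19.6)² + 20.5²) = 28.3 W/(m²·K).
Amplitude A = F₀ / √((Cω)²+λ²) = 283 / 28.3 = 9.99 K.

10 K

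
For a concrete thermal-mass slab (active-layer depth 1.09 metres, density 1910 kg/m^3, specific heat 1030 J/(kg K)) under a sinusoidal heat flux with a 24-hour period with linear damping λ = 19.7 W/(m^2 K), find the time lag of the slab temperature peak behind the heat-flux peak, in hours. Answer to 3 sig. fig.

Areal heat capacity C = ρ c_p D = 1910 × 1030 × 1.09 = 2.14×10^6 J m⁻² K⁻¹.
ω = 2π / 86400 s = 7.27×10^-5 s⁻¹.
Phase lag φ = arctan(Cω/λ) = arctan(156/19.7) = 1.45 rad.
Time lag = φ / ω = 1.45 / 7.27×10^-5 = 19900 s = 5.52 hours.

5.52 hours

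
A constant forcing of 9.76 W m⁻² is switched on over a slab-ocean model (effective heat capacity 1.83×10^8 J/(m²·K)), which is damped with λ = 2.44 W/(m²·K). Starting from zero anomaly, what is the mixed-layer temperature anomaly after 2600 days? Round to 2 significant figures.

Areal heat capacity C = 1.83×10^8 J/(m²·K) (given).
τ = C / λ = 1.83×10^8 / 2.44 = 7.50×10^7 s.
Equilibrium anomaly ΔT_eq = F / λ = 9.76 / 2.44 = 4.00 K.
t = 2600 days = 2.25×10^8 s, so t/τ = 3.00.
ΔT(t) = ΔT_eq (1 − e^(−t/τ)) = 4.00 × (1 − e^−3.00) = 3.80 K.

3.8 K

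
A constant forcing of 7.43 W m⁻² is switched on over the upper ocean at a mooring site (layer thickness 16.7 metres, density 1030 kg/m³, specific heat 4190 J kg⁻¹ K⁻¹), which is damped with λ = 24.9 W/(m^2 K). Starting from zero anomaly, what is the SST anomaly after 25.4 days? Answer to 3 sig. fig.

0.159 K

Areal heat capacity C = ρ c_p D = 1030 × 4190 × 16.7 = 7.21×10^7 J m⁻² K⁻¹.
τ = C / λ = 7.21×10^7 / 24.9 = 2.89×10^6 s.
Equilibrium anomaly ΔT_eq = F / λ = 7.43 / 24.9 = 0.298 K.
t = 25.4 days = 2.19×10^6 s, so t/τ = 0.758.
ΔT(t) = ΔT_eq (1 − e^(−t/τ)) = 0.298 × (1 − e^−0.758) = 0.159 K.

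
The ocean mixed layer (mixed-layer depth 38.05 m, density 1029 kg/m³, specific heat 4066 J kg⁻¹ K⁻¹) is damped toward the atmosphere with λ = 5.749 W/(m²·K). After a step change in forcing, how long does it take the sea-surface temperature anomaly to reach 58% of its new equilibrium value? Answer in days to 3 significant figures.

Areal heat capacity C = ρ c_p D = 1029 × 4066 × 38.05 = 1.59×10^8 J/(m^2 K).
τ = C / λ = 1.59×10^8 / 5.749 = 2.77×10^7 s.
Fraction reached: 1 − e^(−t/τ) = 0.58 ⇒ t = −τ ln(1 − 0.58) = τ × 0.868.
t = 2.40×10^7 s = 278 days.

278 days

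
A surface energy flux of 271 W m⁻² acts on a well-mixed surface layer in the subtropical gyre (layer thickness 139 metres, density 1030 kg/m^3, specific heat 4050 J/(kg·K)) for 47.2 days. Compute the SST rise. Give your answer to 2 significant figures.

1.9 K

Areal heat capacity C = ρ c_p D = 1030 × 4050 × 139 = 5.80×10^8 J/(m^2 K).
Net heat input Q = F Δt = 271 × (47.2 days × 86400 s/day) = 1.11×10^9 J/m².
ΔT = Q / C = 1.11×10^9 / 5.80×10^8 = 1.91 K.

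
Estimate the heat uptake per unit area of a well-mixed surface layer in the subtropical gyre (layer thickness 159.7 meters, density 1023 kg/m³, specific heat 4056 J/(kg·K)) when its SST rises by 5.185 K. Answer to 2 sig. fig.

Areal heat capacity C = ρ c_p D = 1023 × 4056 × 159.7 = 6.63×10^8 J/(m²·K).
ΔQ = C ΔT = 6.63×10^8 × 5.185 = 3.44×10^9 J/m².

3.4×10^9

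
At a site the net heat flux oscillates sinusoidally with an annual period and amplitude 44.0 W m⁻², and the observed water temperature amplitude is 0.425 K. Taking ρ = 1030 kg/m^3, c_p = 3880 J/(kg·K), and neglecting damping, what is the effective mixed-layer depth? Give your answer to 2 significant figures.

ω = 2π / 3.15×10^7 s = 1.99×10^-7 s⁻¹.
Required C = F₀ / (A ω) = 44.0 / (0.425 × 1.99×10^-7) = 5.20×10^8 J/(m²·K).
D = C / (ρ c_p) = 5.20×10^8 / (1030 × 3880) = 130 m.

130 m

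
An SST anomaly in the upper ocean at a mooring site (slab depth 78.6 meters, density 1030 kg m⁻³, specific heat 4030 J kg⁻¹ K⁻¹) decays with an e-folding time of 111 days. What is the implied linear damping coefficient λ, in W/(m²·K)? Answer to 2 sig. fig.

Areal heat capacity C = ρ c_p D = 1030 × 4030 × 78.6 = 3.26×10^8 J/(m²·K).
τ = 111 days = 9.59×10^6 s.
λ = C / τ = 3.26×10^8 / 9.59×10^6 = 34.0 W/(m²·K).

34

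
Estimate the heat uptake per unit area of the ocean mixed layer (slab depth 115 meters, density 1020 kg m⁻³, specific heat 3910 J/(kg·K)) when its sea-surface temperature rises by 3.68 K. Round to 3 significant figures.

1.69×10^9

Areal heat capacity C = ρ c_p D = 1020 × 3910 × 115 = 4.59×10^8 J/(m^2 K).
ΔQ = C ΔT = 4.59×10^8 × 3.68 = 1.69×10^9 J/m².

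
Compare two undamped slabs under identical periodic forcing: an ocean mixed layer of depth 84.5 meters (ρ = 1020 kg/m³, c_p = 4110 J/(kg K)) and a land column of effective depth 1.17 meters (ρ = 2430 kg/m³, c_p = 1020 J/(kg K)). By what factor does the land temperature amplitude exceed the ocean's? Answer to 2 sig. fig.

C_ocean = 1020 × 4110 × 84.5 = 3.54×10^8 J/(m²·K).
C_land = 2430 × 1020 × 1.17 = 2.90×10^6 J/(m²·K).
Undamped amplitude ∝ 1/C, so A_land/A_ocean = C_ocean/C_land = 122.

120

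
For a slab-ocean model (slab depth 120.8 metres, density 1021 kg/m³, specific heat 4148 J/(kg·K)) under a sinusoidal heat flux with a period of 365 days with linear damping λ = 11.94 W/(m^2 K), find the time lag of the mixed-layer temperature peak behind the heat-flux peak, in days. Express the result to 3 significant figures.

84.5 days

Areal heat capacity C = ρ c_p D = 1021 × 4148 × 120.8 = 5.12×10^8 J m⁻² K⁻¹.
ω = 2π / 3.15×10^7 s = 1.99×10^-7 s⁻¹.
Phase lag φ = arctan(Cω/λ) = arctan(102/11.94) = 1.45 rad.
Time lag = φ / ω = 1.45 / 1.99×10^-7 = 7.30×10^6 s = 84.5 days.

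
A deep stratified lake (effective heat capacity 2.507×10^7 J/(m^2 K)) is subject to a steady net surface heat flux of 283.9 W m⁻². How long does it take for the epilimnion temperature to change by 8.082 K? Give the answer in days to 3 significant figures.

8.26 days

Areal heat capacity C = 2.507×10^7 J/(m^2 K) (given).
Time required: Δt = C ΔT / F = 2.51×10^7 × 8.082 / 283.9 = 7.14×10^5 s.
In days: 7.14×10^5 s / (86400 s/day) = 8.26 days.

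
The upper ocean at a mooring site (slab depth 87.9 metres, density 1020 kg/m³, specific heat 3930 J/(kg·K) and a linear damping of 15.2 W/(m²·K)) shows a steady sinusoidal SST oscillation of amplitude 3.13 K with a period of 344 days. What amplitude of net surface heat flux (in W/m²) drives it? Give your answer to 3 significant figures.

238

Areal heat capacity C = ρ c_p D = 1020 × 3930 × 87.9 = 3.52×10^8 J m⁻² K⁻¹.
ω = 2π / 2.97×10^7 s = 2.11×10^-7 s⁻¹.
√((Cω)² + λ²) = √((74.5)² + 15.2²) = 76.0 W/(m²·K).
F₀ = A × √((Cω)²+λ²) = 3.13 × 76.0 = 238 W/m².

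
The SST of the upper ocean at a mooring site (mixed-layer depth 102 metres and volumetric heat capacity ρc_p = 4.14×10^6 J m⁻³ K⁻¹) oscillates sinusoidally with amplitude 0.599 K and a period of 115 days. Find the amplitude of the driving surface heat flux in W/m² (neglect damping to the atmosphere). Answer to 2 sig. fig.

160

Areal heat capacity C = ρc_p × D = 4.14×10^6 × 102 = 4.22×10^8 J m⁻² K⁻¹.
ω = 2π / 9.94×10^6 s = 6.32×10^-7 s⁻¹.
Cω = 4.22×10^8 × 6.32×10^-7 = 267 W/(m²·K).
F₀ = A × Cω = 0.599 × 267 = 160 W/m².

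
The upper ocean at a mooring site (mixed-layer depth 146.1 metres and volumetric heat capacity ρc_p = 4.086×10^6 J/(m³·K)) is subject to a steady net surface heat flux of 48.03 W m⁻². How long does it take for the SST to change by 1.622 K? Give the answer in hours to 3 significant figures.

Areal heat capacity C = ρc_p × D = 4.086×10^6 × 146.1 = 5.97×10^8 J/(m^2 K).
Time required: Δt = C ΔT / F = 5.97×10^8 × 1.622 / 48.03 = 2.02×10^7 s.
In hours: 2.02×10^7 s / (3600 s/hour) = 5600 hours.

5600 hours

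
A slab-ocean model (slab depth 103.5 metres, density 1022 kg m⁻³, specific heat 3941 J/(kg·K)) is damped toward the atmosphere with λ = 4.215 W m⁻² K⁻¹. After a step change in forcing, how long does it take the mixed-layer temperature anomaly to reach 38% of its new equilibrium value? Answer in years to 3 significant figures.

1.50 years

Areal heat capacity C = ρ c_p D = 1022 × 3941 × 103.5 = 4.17×10^8 J m⁻² K⁻¹.
τ = C / λ = 4.17×10^8 / 4.215 = 9.89×10^7 s.
Fraction reached: 1 − e^(−t/τ) = 0.38 ⇒ t = −τ ln(1 − 0.38) = τ × 0.478.
t = 4.73×10^7 s = 1.50 years.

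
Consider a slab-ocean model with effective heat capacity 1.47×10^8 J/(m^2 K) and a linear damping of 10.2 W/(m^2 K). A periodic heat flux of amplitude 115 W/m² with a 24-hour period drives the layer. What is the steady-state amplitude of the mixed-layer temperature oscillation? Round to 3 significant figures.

0.0108 K

Areal heat capacity C = 1.47×10^8 J/(m^2 K) (given).
Angular frequency ω = 2π / T = 2π / 86400 s = 7.27×10^-5 s⁻¹.
√((Cω)² + λ²) = √((10700)² + 10.2²) = 10700 W/(m²·K).
Amplitude A = F₀ / √((Cω)²+λ²) = 115 / 10700 = 0.0108 K.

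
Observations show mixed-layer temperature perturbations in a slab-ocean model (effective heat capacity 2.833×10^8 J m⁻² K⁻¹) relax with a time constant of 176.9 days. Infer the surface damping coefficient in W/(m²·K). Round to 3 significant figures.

18.5

Areal heat capacity C = 2.833×10^8 J m⁻² K⁻¹ (given).
τ = 176.9 days = 1.53×10^7 s.
λ = C / τ = 2.83×10^8 / 1.53×10^7 = 18.5 W/(m²·K).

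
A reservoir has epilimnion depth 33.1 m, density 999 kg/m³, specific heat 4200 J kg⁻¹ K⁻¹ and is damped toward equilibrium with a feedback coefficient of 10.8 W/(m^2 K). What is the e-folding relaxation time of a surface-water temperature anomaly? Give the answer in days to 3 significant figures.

Areal heat capacity C = ρ c_p D = 999 × 4200 × 33.1 = 1.39×10^8 J/(m²·K).
Relaxation time τ = C / λ = 1.39×10^8 / 10.8 = 1.29×10^7 s.
In days: 1.29×10^7 s / (86400 s/day) = 149 days.

149 days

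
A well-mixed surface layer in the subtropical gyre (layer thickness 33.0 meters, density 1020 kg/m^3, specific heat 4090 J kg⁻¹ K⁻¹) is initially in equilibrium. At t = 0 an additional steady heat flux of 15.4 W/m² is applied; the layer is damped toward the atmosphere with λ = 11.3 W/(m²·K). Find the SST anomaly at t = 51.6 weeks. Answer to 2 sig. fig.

1.3 K

Areal heat capacity C = ρ c_p D = 1020 × 4090 × 33.0 = 1.38×10^8 J/(m^2 K).
τ = C / λ = 1.38×10^8 / 11.3 = 1.22×10^7 s.
Equilibrium anomaly ΔT_eq = F / λ = 15.4 / 11.3 = 1.36 K.
t = 51.6 weeks = 3.12×10^7 s, so t/τ = 2.56.
ΔT(t) = ΔT_eq (1 − e^(−t/τ)) = 1.36 × (1 − e^−2.56) = 1.26 K.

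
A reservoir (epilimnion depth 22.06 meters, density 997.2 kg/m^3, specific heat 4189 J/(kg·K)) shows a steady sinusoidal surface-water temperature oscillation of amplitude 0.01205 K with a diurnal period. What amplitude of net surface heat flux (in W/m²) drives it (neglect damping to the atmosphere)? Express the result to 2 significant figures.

81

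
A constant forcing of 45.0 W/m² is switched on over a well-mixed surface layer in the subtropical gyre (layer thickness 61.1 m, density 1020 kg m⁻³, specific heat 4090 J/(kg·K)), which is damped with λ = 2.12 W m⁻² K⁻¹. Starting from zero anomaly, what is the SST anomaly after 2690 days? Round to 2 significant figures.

18 K

Areal heat capacity C = ρ c_p D = 1020 × 4090 × 61.1 = 2.55×10^8 J/(m²·K).
τ = C / λ = 2.55×10^8 / 2.12 = 1.20×10^8 s.
Equilibrium anomaly ΔT_eq = F / λ = 45.0 / 2.12 = 21.2 K.
t = 2690 days = 2.32×10^8 s, so t/τ = 1.93.
ΔT(t) = ΔT_eq (1 − e^(−t/τ)) = 21.2 × (1 − e^−1.93) = 18.2 K.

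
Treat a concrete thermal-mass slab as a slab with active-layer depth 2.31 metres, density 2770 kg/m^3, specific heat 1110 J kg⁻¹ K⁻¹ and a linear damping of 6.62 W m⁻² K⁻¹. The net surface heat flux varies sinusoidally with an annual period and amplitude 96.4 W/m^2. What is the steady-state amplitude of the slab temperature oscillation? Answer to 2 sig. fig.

Areal heat capacity C = ρ c_p D = 2770 × 1110 × 2.31 = 7.10×10^6 J/(m^2 K).
Angular frequency ω = 2π / T = 2π / 3.15×10^7 s = 1.99×10^-7 s⁻¹.
√((Cω)² + λ²) = √((1.42)² + 6.62²) = 6.77 W/(m²·K).
Amplitude A = F₀ / √((Cω)²+λ²) = 96.4 / 6.77 = 14.2 K.

14 K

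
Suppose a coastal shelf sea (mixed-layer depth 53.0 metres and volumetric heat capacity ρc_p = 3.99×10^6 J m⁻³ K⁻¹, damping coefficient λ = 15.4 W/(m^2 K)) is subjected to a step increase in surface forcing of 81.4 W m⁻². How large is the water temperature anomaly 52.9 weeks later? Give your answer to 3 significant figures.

Areal heat capacity C = ρc_p × D = 3.99×10^6 × 53.0 = 2.11×10^8 J/(m^2 K).
τ = C / λ = 2.11×10^8 / 15.4 = 1.37×10^7 s.
Equilibrium anomaly ΔT_eq = F / λ = 81.4 / 15.4 = 5.29 K.
t = 52.9 weeks = 3.20×10^7 s, so t/τ = 2.33.
ΔT(t) = ΔT_eq (1 − e^(−t/τ)) = 5.29 × (1 − e^−2.33) = 4.77 K.

4.77 K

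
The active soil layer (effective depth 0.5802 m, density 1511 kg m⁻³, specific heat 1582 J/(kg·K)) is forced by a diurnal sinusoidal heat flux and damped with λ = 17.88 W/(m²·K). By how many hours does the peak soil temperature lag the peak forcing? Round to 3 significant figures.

Areal heat capacity C = ρ c_p D = 1511 × 1582 × 0.5802 = 1.39×10^6 J/(m²·K).
ω = 2π / 86400 s = 7.27×10^-5 s⁻¹.
Phase lag φ = arctan(Cω/λ) = arctan(101/17.88) = 1.40 rad.
Time lag = φ / ω = 1.40 / 7.27×10^-5 = 19200 s = 5.33 hours.

5.33 hours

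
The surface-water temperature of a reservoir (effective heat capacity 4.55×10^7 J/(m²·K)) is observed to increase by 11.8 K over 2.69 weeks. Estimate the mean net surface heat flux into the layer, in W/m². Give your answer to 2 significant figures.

330

Areal heat capacity C = 4.55×10^7 J/(m²·K) (given).
Required heat per unit area: Q = C ΔT = 4.55×10^7 × 11.8 = 5.37×10^8 J/m².
Flux F = Q / Δt = 5.37×10^8 / 1.63×10^6 s = 330 W/m².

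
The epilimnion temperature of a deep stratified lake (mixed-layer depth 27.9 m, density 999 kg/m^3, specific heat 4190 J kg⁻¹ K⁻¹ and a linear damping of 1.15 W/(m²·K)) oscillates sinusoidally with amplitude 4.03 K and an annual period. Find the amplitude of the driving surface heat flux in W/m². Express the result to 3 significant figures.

93.9

Areal heat capacity C = ρ c_p D = 999 × 4190 × 27.9 = 1.17×10^8 J m⁻² K⁻¹.
ω = 2π / 3.15×10^7 s = 1.99×10^-7 s⁻¹.
√((Cω)² + λ²) = √((23.3)² + 1.15²) = 23.3 W/(m²·K).
F₀ = A × √((Cω)²+λ²) = 4.03 × 23.3 = 93.9 W/m².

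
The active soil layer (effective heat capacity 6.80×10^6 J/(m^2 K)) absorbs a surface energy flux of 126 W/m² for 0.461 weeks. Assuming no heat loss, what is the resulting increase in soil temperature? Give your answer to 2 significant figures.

Areal heat capacity C = 6.80×10^6 J/(m^2 K) (given).
Net heat input Q = F Δt = 126 × (0.461 weeks × 6.048×10^5 s/week) = 3.51×10^7 J/m².
ΔT = Q / C = 3.51×10^7 / 6.80×10^6 = 5.17 K.

5.2 K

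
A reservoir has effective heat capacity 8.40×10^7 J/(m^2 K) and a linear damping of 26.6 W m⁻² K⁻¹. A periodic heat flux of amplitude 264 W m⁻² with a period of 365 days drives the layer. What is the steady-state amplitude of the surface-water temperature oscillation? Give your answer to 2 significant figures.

Areal heat capacity C = 8.40×10^7 J/(m^2 K) (given).
Angular frequency ω = 2π / T = 2π / 3.15×10^7 s = 1.99×10^-7 s⁻¹.
√((Cω)² + λ²) = √((16.7)² + 26.6²) = 31.4 W/(m²·K).
Amplitude A = F₀ / √((Cω)²+λ²) = 264 / 31.4 = 8.40 K.

8.4 K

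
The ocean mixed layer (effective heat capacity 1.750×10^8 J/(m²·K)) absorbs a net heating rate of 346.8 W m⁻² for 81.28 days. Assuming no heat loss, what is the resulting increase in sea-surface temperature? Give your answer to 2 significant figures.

14 K

Areal heat capacity C = 1.750×10^8 J/(m²·K) (given).
Net heat input Q = F Δt = 346.8 × (81.28 days × 86400 s/day) = 2.44×10^9 J/m².
ΔT = Q / C = 2.44×10^9 / 1.75×10^8 = 13.9 K.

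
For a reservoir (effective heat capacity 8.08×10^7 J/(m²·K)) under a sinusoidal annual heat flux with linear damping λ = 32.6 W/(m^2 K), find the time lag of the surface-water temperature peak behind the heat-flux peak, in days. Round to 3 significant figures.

Areal heat capacity C = 8.08×10^7 J/(m²·K) (given).
ω = 2π / 3.15×10^7 s = 1.99×10^-7 s⁻¹.
Phase lag φ = arctan(Cω/λ) = arctan(16.1/32.6) = 0.459 rad.
Time lag = φ / ω = 0.459 / 1.99×10^-7 = 2.30×10^6 s = 26.6 days.

26.6 days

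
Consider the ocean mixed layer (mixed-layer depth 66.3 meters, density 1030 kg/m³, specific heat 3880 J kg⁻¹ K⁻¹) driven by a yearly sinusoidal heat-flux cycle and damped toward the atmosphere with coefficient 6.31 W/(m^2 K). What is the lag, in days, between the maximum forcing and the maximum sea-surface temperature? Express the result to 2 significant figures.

84 days

Areal heat capacity C = ρ c_p D = 1030 × 3880 × 66.3 = 2.65×10^8 J m⁻² K⁻¹.
ω = 2π / 3.15×10^7 s = 1.99×10^-7 s⁻¹.
Phase lag φ = arctan(Cω/λ) = arctan(52.8/6.31) = 1.45 rad.
Time lag = φ / ω = 1.45 / 1.99×10^-7 = 7.29×10^6 s = 84.3 days.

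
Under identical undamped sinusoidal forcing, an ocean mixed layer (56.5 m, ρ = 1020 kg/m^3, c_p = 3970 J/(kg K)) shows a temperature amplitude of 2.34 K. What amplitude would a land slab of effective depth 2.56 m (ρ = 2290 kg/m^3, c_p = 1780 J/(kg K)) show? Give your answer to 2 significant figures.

C_ocean = 2.29×10^8 J/(m²·K); C_land = 1.04×10^7 J/(m²·K).
A ∝ 1/C ⇒ A_land = A_ocean × C_ocean/C_land = 2.34 × 21.9 = 51.3 K.

51 K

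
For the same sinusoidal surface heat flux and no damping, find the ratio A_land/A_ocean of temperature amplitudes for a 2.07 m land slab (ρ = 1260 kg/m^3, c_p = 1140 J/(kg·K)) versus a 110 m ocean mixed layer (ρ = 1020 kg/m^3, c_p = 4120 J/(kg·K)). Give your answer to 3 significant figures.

C_ocean = 1020 × 4120 × 110 = 4.62×10^8 J/(m²·K).
C_land = 1260 × 1140 × 2.07 = 2.97×10^6 J/(m²·K).
Undamped amplitude ∝ 1/C, so A_land/A_ocean = C_ocean/C_land = 155.

155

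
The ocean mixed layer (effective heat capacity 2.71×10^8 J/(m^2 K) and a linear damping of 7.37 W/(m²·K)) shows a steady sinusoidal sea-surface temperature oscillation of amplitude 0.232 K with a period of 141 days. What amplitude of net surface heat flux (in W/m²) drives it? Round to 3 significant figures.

32.5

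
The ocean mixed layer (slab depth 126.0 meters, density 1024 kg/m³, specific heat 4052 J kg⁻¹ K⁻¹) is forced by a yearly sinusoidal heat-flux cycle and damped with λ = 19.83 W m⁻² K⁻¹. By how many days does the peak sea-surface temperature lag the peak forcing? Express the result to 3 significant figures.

80.3 days

Areal heat capacity C = ρ c_p D = 1024 × 4052 × 126.0 = 5.23×10^8 J m⁻² K⁻¹.
ω = 2π / 3.15×10^7 s = 1.99×10^-7 s⁻¹.
Phase lag φ = arctan(Cω/λ) = arctan(104/19.83) = 1.38 rad.
Time lag = φ / ω = 1.38 / 1.99×10^-7 = 6.94×10^6 s = 80.3 days.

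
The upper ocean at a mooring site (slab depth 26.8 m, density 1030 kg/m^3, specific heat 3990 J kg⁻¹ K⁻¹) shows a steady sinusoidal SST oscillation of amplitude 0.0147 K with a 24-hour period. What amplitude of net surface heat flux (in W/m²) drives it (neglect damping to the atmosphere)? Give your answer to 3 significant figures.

Areal heat capacity C = ρ c_p D = 1030 × 3990 × 26.8 = 1.10×10^8 J/(m^2 K).
ω = 2π / 86400 s = 7.27×10^-5 s⁻¹.
Cω = 1.10×10^8 × 7.27×10^-5 = 8010 W/(m²·K).
F₀ = A × Cω = 0.0147 × 8010 = 118 W/m².

118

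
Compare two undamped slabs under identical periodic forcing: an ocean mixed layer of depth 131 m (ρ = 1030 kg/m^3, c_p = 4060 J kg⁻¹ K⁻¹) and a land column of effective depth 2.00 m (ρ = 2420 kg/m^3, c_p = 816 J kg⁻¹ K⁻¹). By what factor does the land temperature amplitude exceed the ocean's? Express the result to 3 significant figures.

C_ocean = 1030 × 4060 × 131 = 5.48×10^8 J/(m²·K).
C_land = 2420 × 816 × 2.00 = 3.95×10^6 J/(m²·K).
Undamped amplitude ∝ 1/C, so A_land/A_ocean = C_ocean/C_land = 139.

139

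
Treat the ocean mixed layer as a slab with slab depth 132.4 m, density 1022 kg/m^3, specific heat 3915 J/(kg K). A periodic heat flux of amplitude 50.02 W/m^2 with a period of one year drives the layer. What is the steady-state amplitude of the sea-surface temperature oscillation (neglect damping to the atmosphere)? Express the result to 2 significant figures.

0.47 K

Areal heat capacity C = ρ c_p D = 1022 × 3915 × 132.4 = 5.30×10^8 J m⁻² K⁻¹.
Angular frequency ω = 2π / T = 2π / 3.15×10^7 s = 1.99×10^-7 s⁻¹.
Cω = 5.30×10^8 × 1.99×10^-7 = 106 W/(m²·K).
Amplitude A = F₀ / (Cω) = 50.02 / 106 = 0.474 K.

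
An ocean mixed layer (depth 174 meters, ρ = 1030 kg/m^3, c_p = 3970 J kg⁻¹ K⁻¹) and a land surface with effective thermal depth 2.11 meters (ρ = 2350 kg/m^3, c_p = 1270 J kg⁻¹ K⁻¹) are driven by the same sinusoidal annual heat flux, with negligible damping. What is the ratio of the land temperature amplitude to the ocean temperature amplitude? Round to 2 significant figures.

C_ocean = 1030 × 3970 × 174 = 7.12×10^8 J/(m²·K).
C_land = 2350 × 1270 × 2.11 = 6.30×10^6 J/(m²·K).
Undamped amplitude ∝ 1/C, so A_land/A_ocean = C_ocean/C_land = 113.

110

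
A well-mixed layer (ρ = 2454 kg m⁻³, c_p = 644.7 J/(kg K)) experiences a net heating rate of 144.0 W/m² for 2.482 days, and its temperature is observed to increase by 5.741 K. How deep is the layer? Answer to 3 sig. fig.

3.40 m

Heat input Q = F Δt = 144.0 × 2.14×10^5 s = 3.09×10^7 J/m².
Required areal heat capacity C = Q / ΔT = 5.38×10^6 J/(m²·K).
Depth D = C / (ρ c_p) = 5.38×10^6 / (2454 × 644.7) = 3.40 m.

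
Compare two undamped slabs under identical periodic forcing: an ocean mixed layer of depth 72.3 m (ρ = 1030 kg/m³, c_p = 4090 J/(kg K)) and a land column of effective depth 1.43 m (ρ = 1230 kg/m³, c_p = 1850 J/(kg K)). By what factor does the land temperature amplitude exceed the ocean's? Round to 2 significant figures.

94

C_ocean = 1030 × 4090 × 72.3 = 3.05×10^8 J/(m²·K).
C_land = 1230 × 1850 × 1.43 = 3.25×10^6 J/(m²·K).
Undamped amplitude ∝ 1/C, so A_land/A_ocean = C_ocean/C_land = 93.6.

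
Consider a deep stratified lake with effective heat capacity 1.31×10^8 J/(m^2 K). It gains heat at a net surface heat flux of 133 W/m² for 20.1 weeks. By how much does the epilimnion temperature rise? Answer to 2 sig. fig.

Areal heat capacity C = 1.31×10^8 J/(m^2 K) (given).
Net heat input Q = F Δt = 133 × (20.1 weeks × 6.048×10^5 s/week) = 1.62×10^9 J/m².
ΔT = Q / C = 1.62×10^9 / 1.31×10^8 = 12.3 K.

12 K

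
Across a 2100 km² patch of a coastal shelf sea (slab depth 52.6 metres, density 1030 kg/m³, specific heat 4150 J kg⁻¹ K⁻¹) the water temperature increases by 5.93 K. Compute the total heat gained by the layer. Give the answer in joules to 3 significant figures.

Areal heat capacity C = ρ c_p D = 1030 × 4150 × 52.6 = 2.25×10^8 J/(m²·K).
Heat per unit area: q = C ΔT = 2.25×10^8 × 5.93 = 1.33×10^9 J/m².
Total heat: Q = q × A = 1.33×10^9 × (2100 × 10⁶ m²) = 2.80×10^18 J.

2.80×10^18 J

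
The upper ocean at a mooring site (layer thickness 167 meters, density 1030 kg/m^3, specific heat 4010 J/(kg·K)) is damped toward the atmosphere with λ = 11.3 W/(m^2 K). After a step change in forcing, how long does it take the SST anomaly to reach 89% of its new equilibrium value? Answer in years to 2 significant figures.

4.3 years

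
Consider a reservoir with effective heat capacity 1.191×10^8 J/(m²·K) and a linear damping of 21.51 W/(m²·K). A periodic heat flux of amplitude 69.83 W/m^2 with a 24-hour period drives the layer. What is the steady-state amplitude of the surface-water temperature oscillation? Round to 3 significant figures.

0.00806 K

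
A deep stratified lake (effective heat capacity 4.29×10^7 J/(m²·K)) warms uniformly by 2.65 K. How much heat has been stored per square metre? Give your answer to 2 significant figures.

Areal heat capacity C = 4.29×10^7 J/(m²·K) (given).
ΔQ = C ΔT = 4.29×10^7 × 2.65 = 1.14×10^8 J/m².

1.1×10^8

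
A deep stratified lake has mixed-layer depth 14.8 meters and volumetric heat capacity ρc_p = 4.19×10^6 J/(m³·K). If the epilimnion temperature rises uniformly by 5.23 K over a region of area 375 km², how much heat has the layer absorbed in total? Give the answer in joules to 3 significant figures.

Areal heat capacity C = ρc_p × D = 4.19×10^6 × 14.8 = 6.20×10^7 J/(m²·K).
Heat per unit area: q = C ΔT = 6.20×10^7 × 5.23 = 3.24×10^8 J/m².
Total heat: Q = q × A = 3.24×10^8 × (375 × 10⁶ m²) = 1.22×10^17 J.

1.22×10^17 J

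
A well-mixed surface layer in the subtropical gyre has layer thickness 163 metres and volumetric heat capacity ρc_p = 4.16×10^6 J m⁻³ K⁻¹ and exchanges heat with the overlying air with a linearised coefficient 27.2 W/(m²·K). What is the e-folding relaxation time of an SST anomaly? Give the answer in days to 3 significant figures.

Areal heat capacity C = ρc_p × D = 4.16×10^6 × 163 = 6.78×10^8 J/(m²·K).
Relaxation time τ = C / λ = 6.78×10^8 / 27.2 = 2.49×10^7 s.
In days: 2.49×10^7 s / (86400 s/day) = 289 days.

289 days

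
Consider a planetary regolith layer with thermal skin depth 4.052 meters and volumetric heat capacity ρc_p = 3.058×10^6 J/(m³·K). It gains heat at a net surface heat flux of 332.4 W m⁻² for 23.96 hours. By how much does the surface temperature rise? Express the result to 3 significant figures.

Areal heat capacity C = ρc_p × D = 3.058×10^6 × 4.052 = 1.24×10^7 J m⁻² K⁻¹.
Net heat input Q = F Δt = 332.4 × (23.96 hours × 3600 s/hour) = 2.87×10^7 J/m².
ΔT = Q / C = 2.87×10^7 / 1.24×10^7 = 2.31 K.

2.31 K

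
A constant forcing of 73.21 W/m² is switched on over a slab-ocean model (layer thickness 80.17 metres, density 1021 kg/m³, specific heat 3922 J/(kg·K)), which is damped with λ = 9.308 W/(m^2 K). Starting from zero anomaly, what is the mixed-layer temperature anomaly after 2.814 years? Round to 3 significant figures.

Areal heat capacity C = ρ c_p D = 1021 × 3922 × 80.17 = 3.21×10^8 J/(m^2 K).
τ = C / λ = 3.21×10^8 / 9.308 = 3.45×10^7 s.
Equilibrium anomaly ΔT_eq = F / λ = 73.21 / 9.308 = 7.87 K.
t = 2.814 years = 8.88×10^7 s, so t/τ = 2.57.
ΔT(t) = ΔT_eq (1 − e^(−t/τ)) = 7.87 × (1 − e^−2.57) = 7.27 K.

7.27 K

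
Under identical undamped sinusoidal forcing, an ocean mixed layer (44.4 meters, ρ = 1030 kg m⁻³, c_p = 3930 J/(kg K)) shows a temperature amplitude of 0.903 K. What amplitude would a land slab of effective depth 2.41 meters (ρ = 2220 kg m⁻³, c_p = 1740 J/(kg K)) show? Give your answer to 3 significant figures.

C_ocean = 1.80×10^8 J/(m²·K); C_land = 9.31×10^6 J/(m²·K).
A ∝ 1/C ⇒ A_land = A_ocean × C_ocean/C_land = 0.903 × 19.3 = 17.4 K.

17.4 K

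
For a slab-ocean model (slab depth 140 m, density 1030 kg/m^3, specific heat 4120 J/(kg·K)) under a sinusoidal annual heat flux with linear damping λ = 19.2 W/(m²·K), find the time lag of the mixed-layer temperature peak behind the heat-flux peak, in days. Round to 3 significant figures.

Areal heat capacity C = ρ c_p D = 1030 × 4120 × 140 = 5.94×10^8 J m⁻² K⁻¹.
ω = 2π / 3.15×10^7 s = 1.99×10^-7 s⁻¹.
Phase lag φ = arctan(Cω/λ) = arctan(118/19.2) = 1.41 rad.
Time lag = φ / ω = 1.41 / 1.99×10^-7 = 7.08×10^6 s = 81.9 days.

81.9 days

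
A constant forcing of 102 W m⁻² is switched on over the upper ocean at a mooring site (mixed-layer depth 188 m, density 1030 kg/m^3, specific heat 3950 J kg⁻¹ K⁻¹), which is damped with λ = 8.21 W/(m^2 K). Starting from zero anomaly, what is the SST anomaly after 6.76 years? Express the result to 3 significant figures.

11.2 K

Areal heat capacity C = ρ c_p D = 1030 × 3950 × 188 = 7.65×10^8 J/(m²·K).
τ = C / λ = 7.65×10^8 / 8.21 = 9.32×10^7 s.
Equilibrium anomaly ΔT_eq = F / λ = 102 / 8.21 = 12.4 K.
t = 6.76 years = 2.13×10^8 s, so t/τ = 2.29.
ΔT(t) = ΔT_eq (1 − e^(−t/τ)) = 12.4 × (1 − e^−2.29) = 11.2 K.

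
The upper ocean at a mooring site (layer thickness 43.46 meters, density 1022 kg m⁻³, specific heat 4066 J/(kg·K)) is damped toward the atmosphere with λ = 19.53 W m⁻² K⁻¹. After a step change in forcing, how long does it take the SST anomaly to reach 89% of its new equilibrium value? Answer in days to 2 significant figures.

240 days

Areal heat capacity C = ρ c_p D = 1022 × 4066 × 43.46 = 1.81×10^8 J m⁻² K⁻¹.
τ = C / λ = 1.81×10^8 / 19.53 = 9.25×10^6 s.
Fraction reached: 1 − e^(−t/τ) = 0.89 ⇒ t = −τ ln(1 − 0.89) = τ × 2.21.
t = 2.04×10^7 s = 236 days.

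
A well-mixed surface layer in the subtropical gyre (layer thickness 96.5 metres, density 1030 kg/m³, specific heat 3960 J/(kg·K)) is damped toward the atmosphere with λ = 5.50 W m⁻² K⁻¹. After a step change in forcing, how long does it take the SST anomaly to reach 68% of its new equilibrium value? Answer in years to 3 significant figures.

2.58 years

Areal heat capacity C = ρ c_p D = 1030 × 3960 × 96.5 = 3.94×10^8 J/(m²·K).
τ = C / λ = 3.94×10^8 / 5.50 = 7.16×10^7 s.
Fraction reached: 1 − e^(−t/τ) = 0.68 ⇒ t = −τ ln(1 − 0.68) = τ × 1.14.
t = 8.15×10^7 s = 2.58 years.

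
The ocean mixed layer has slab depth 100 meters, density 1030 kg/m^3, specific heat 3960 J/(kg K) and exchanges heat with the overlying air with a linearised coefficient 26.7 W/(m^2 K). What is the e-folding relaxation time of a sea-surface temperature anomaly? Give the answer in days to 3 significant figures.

177 days

Areal heat capacity C = ρ c_p D = 1030 × 3960 × 100 = 4.08×10^8 J/(m²·K).
Relaxation time τ = C / λ = 4.08×10^8 / 26.7 = 1.53×10^7 s.
In days: 1.53×10^7 s / (86400 s/day) = 177 days.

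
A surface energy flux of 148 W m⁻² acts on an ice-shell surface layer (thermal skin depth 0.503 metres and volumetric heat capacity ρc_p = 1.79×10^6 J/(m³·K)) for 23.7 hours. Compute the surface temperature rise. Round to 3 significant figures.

14.0 K

Areal heat capacity C = ρc_p × D = 1.79×10^6 × 0.503 = 9.00×10^5 J/(m²·K).
Net heat input Q = F Δt = 148 × (23.7 hours × 3600 s/hour) = 1.26×10^7 J/m².
ΔT = Q / C = 1.26×10^7 / 9.00×10^5 = 14.0 K.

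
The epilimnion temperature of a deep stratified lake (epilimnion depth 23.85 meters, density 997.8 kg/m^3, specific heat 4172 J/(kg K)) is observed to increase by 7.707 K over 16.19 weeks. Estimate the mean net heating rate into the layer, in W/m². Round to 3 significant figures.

78.1

Areal heat capacity C = ρ c_p D = 997.8 × 4172 × 23.85 = 9.93×10^7 J/(m^2 K).
Required heat per unit area: Q = C ΔT = 9.93×10^7 × 7.707 = 7.65×10^8 J/m².
Flux F = Q / Δt = 7.65×10^8 / 9.79×10^6 s = 78.1 W/m².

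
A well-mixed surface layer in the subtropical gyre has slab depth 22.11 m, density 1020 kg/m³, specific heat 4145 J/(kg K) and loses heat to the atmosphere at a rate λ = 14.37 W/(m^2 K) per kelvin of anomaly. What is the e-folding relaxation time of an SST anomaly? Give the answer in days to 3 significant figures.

75.3 days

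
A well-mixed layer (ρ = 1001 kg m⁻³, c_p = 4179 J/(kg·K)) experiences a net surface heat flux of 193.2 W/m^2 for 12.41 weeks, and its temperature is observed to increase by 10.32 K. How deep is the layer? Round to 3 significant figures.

Heat input Q = F Δt = 193.2 × 7.51×10^6 s = 1.45×10^9 J/m².
Required areal heat capacity C = Q / ΔT = 1.41×10^8 J/(m²·K).
Depth D = C / (ρ c_p) = 1.41×10^8 / (1001 × 4179) = 33.6 m.

33.6 m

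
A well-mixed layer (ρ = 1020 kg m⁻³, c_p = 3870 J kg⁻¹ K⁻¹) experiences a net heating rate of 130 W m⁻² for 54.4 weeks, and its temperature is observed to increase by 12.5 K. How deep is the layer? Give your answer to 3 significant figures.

86.7 m

Heat input Q = F Δt = 130 × 3.29×10^7 s = 4.28×10^9 J/m².
Required areal heat capacity C = Q / ΔT = 3.42×10^8 J/(m²·K).
Depth D = C / (ρ c_p) = 3.42×10^8 / (1020 × 3870) = 86.7 m.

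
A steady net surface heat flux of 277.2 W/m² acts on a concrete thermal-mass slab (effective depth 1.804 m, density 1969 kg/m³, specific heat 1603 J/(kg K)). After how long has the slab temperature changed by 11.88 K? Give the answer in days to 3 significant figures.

2.82 days

Areal heat capacity C = ρ c_p D = 1969 × 1603 × 1.804 = 5.69×10^6 J/(m^2 K).
Time required: Δt = C ΔT / F = 5.69×10^6 × 11.88 / 277.2 = 2.44×10^5 s.
In days: 2.44×10^5 s / (86400 s/day) = 2.82 days.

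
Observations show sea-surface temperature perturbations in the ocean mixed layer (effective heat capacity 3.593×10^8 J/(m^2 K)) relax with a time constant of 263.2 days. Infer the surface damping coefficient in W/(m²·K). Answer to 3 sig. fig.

Areal heat capacity C = 3.593×10^8 J/(m^2 K) (given).
τ = 263.2 days = 2.27×10^7 s.
λ = C / τ = 3.59×10^8 / 2.27×10^7 = 15.8 W/(m²·K).

15.8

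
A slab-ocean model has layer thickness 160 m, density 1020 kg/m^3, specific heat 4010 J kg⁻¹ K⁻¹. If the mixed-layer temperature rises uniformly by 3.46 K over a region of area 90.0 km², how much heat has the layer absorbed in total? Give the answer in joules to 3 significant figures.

2.04×10^17 J

Areal heat capacity C = ρ c_p D = 1020 × 4010 × 160 = 6.54×10^8 J m⁻² K⁻¹.
Heat per unit area: q = C ΔT = 6.54×10^8 × 3.46 = 2.26×10^9 J/m².
Total heat: Q = q × A = 2.26×10^9 × (90.0 × 10⁶ m²) = 2.04×10^17 J.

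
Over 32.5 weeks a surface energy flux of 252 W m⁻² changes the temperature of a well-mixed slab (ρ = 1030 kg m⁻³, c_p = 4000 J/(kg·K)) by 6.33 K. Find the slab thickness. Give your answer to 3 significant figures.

190 m

Heat input Q = F Δt = 252 × 1.97×10^7 s = 4.95×10^9 J/m².
Required areal heat capacity C = Q / ΔT = 7.83×10^8 J/(m²·K).
Depth D = C / (ρ c_p) = 7.83×10^8 / (1030 × 4000) = 190 m.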